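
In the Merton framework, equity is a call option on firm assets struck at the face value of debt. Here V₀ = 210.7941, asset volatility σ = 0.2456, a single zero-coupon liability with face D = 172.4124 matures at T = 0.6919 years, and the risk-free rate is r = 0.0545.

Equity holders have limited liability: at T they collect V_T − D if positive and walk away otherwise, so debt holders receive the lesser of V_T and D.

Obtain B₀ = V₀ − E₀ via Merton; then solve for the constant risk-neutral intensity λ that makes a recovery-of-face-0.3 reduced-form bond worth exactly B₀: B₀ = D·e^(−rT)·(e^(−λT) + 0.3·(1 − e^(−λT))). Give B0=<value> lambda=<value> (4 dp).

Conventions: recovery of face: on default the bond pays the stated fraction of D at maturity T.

Work the structural quantities from V₀ = 210.7941 against face 172.4124:
d₁ = [ln(V₀/D) + (r + σ²/2)T] / (σ√T)
   = [ln(210.7941/172.4124) + (0.0545 + 0.5·0.2456²)·0.6919] / (0.2456·√0.6919)
   = [0.200993 + 0.058576] / 0.204291 = 1.270580
d₂ = d₁ − σ√T = 1.270580 − 0.204291 = 1.066289
N(d₁) = 0.898061,  N(d₂) = 0.856853,  e^(−rT) = 0.962994
E₀ = V₀·N(d₁) − D·e^(−rT)·N(d₂)
   = 210.7941·0.898061 − 172.4124·0.962994·0.856853 = 47.040837
B₀ = V₀ − E₀ = 210.7941 − 47.040837 = 163.753263
e^(−λT) = (B₀·e^(rT)/D − 0.3)/(1 − 0.3) = (163.7533·1.038429/172.4124 − 0.3)/0.7 = 0.98039336
λ = −ln(0.98039336)/0.6919 = 0.028619

B0=163.7533 lambda=0.0286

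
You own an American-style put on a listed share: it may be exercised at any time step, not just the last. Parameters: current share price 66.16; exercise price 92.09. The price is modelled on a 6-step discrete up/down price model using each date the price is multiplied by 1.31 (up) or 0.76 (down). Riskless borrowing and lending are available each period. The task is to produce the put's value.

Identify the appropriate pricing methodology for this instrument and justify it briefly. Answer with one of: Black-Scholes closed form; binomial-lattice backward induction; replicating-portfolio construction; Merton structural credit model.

Key observation: with exercise allowed before expiry on a discrete up/down model (6 steps from spot 66.16), the strike-92.09 put's value must be rolled back through the tree testing early exercise at each node.

framework: binomial-lattice backward induction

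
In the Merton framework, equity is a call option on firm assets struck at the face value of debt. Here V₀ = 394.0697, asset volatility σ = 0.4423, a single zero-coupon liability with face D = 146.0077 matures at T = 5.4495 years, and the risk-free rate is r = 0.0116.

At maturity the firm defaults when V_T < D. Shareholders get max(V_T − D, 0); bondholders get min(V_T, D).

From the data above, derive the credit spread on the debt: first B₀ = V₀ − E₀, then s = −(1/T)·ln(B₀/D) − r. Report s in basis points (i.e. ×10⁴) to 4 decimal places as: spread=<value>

spread=251.9326

Work the structural quantities from V₀ = 394.0697 against face 146.0077:
d₁ = [ln(V₀/D) + (r + σ²/2)T] / (σ√T)
   = [ln(394.0697/146.0077) + (0.0116 + 0.5·0.4423²)·5.4495] / (0.4423·√5.4495)
   = [0.992868 + 0.596255] / 1.032512 = 1.539084
d₂ = d₁ − σ√T = 1.539084 − 1.032512 = 0.506572
N(d₁) = 0.938108,  N(d₂) = 0.693772,  e^(−rT) = 0.938742
E₀ = V₀·N(d₁) − D·e^(−rT)·N(d₂)
   = 394.0697·0.938108 − 146.0077·0.938742·0.693772 = 274.589042
B₀ = V₀ − E₀ = 394.0697 − 274.589042 = 119.480658
spread = −(1/T)·ln(B₀/D) − r = −(1/5.4495)·ln(119.480658/146.0077) − 0.0116 = 0.02519326
in basis points: 0.02519326 × 10⁴ = 251.9326 bp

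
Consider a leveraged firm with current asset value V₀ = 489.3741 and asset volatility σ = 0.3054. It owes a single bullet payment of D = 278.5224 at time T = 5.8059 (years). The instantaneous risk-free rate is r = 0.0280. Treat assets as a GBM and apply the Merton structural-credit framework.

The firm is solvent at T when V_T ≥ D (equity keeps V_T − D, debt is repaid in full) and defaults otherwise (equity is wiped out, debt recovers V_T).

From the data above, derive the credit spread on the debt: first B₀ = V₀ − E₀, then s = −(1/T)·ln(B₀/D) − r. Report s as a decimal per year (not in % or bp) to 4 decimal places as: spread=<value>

spread=0.0156

With assets at 489.3741 and a single debt payment of 278.5224 at 5.8059 years:
d₁ = [ln(V₀/D) + (r + σ²/2)T] / (σ√T)
   = [ln(489.3741/278.5224) + (0.0280 + 0.5·0.3054²)·5.8059] / (0.3054·√5.8059)
   = [0.563629 + 0.433321] / 0.735875 = 1.354782
d₂ = d₁ − σ√T = 1.354782 − 0.735875 = 0.618907
N(d₁) = 0.912256,  N(d₂) = 0.732011,  e^(−rT) = 0.849961
E₀ = V₀·N(d₁) − D·e^(−rT)·N(d₂)
   = 489.3741·0.912256 − 278.5224·0.849961·0.732011 = 273.143399
B₀ = V₀ − E₀ = 489.3741 − 273.143399 = 216.230701
spread = −(1/T)·ln(B₀/D) − r = −(1/5.8059)·ln(216.230701/278.5224) − 0.0280 = 0.01560264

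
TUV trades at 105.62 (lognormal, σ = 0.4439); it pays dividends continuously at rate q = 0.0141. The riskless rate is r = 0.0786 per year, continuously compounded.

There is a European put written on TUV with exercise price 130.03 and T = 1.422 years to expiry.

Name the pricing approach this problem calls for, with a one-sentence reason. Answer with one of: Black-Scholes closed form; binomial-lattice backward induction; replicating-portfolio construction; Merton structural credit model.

Key observation: the strike-130.03 put on TUV is European-exercise on a continuously-modelled lognormal underlying, so its value is a single closed-form evaluation.

framework: Black-Scholes closed form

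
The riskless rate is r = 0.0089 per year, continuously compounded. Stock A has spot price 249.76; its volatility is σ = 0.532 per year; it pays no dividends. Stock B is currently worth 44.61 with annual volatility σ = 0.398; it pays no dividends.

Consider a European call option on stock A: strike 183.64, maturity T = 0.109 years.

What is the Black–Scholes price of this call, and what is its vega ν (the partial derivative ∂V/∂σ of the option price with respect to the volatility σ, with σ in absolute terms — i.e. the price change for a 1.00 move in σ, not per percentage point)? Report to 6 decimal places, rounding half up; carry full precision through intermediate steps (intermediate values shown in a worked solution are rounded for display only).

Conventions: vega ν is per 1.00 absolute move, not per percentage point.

σ√T = 0.532·√0.109 = 0.175641
d₁ = (ln(S/K) + (r+σ²/2)T) / (σ√T) = (ln(249.76/183.64) + (0.0089+0.532²/2)·0.109) / 0.175641 = (0.307523 + 0.016395) / 0.175641 = 1.844210
d₂ = d₁ − σ√T = 1.844210 − 0.175641 = 1.668569
e^{−rT} = 0.999030
N(d₁) = 0.967424,  N(d₂) = 0.952399
Call price V = S·N(d₁) − K·e^{−rT}·N(d₂) = 241.623742 − 174.728889 = 66.894853
φ(d₁) = (1/√(2π))·e^{−d₁²/2} = 0.072840
ν = S·φ(d₁)·√T = 6.006269

price = 66.894853
ν = 6.006269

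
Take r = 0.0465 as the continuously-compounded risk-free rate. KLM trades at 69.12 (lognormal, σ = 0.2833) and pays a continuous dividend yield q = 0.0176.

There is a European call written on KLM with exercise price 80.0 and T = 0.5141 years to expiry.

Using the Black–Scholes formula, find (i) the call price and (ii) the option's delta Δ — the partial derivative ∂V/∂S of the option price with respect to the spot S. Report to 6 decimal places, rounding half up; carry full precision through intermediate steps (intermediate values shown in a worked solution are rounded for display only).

σ√T = 0.2833·√0.5141 = 0.203128
d₁ = (ln(S/K) + (r−q+σ²/2)T) / (σ√T) = (ln(69.12/80.0) + (0.0465−0.0176+0.2833²/2)·0.5141) / 0.203128 = (-0.146183 + 0.035488) / 0.203128 = -0.544949
d₂ = d₁ − σ√T = -0.544949 − 0.203128 = -0.748077
e^{−rT} = 0.976378
e^{−qT} = 0.990993
N(d₁) = 0.292894,  N(d₂) = 0.227207
Call price V = S·e^{−qT}·N(d₁) − K·e^{−rT}·N(d₂) = 20.062510 − 17.747181 = 2.315329
Δ = e^{−qT}·N(d₁) = 0.290256

price = 2.315329
Δ = 0.290256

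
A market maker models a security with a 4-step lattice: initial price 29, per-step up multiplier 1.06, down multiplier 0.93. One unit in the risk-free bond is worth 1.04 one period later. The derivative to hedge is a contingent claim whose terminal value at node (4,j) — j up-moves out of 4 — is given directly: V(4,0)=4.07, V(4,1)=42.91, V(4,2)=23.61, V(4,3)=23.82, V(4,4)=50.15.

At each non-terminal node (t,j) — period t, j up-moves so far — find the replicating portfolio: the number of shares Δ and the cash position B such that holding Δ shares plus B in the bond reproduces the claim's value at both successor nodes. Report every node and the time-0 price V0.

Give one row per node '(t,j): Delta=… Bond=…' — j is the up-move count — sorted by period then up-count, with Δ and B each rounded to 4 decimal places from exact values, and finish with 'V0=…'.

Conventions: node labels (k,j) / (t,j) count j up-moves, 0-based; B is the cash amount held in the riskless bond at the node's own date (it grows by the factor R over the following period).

Risk-neutral probability p* = (R−d)/(u−d) = (1.04−0.93)/(1.06−0.93) = 0.8462.
At maturity the claim pays: V(4,0)=4.0700, V(4,1)=42.9100, V(4,2)=23.6100, V(4,3)=23.8200, V(4,4)=50.1500
Node (3,0) S=23.3264: V=(p*·42.9100+(1−p*)·4.0700)/1.04=35.5141; Δ=(42.9100−4.0700)/(24.7259−21.6935)=12.8082; B=V−Δ·S=-263.2552
Node (3,1) S=26.5870: V=(p*·23.6100+(1−p*)·42.9100)/1.04=25.5570; Δ=(23.6100−42.9100)/(28.1822−24.7259)=-5.5840; B=V−Δ·S=174.0185
Node (3,2) S=30.3035: V=(p*·23.8200+(1−p*)·23.6100)/1.04=22.8728; Δ=(23.8200−23.6100)/(32.1217−28.1822)=0.0533; B=V−Δ·S=21.2574
Node (3,3) S=34.5395: V=(p*·50.1500+(1−p*)·23.8200)/1.04=44.3262; Δ=(50.1500−23.8200)/(36.6118−32.1217)=5.8640; B=V−Δ·S=-158.2123
Node (2,0) S=25.0821: V=(p*·25.5570+(1−p*)·35.5141)/1.04=26.0469; Δ=(25.5570−35.5141)/(26.5870−23.3264)=-3.0537; B=V−Δ·S=102.6400
Node (2,1) S=28.5882: V=(p*·22.8728+(1−p*)·25.5570)/1.04=22.3901; Δ=(22.8728−25.5570)/(30.3035−26.5870)=-0.7222; B=V−Δ·S=43.0376
Node (2,2) S=32.5844: V=(p*·44.3262+(1−p*)·22.8728)/1.04=39.4477; Δ=(44.3262−22.8728)/(34.5395−30.3035)=5.0646; B=V−Δ·S=-125.5784
Node (1,0) S=26.9700: V=(p*·22.3901+(1−p*)·26.0469)/1.04=22.0699; Δ=(22.3901−26.0469)/(28.5882−25.0821)=-1.0430; B=V−Δ·S=50.1992
Node (1,1) S=30.7400: V=(p*·39.4477+(1−p*)·22.3901)/1.04=35.4072; Δ=(39.4477−22.3901)/(32.5844−28.5882)=4.2685; B=V−Δ·S=-95.8053
Node (0,0) S=29.0000: V=(p*·35.4072+(1−p*)·22.0699)/1.04=32.0724; Δ=(35.4072−22.0699)/(30.7400−26.9700)=3.5377; B=V−Δ·S=-70.5222
Verification: the root portfolio costs Δ(0,0)·S0 + B(0,0) = 32.0724, matching V0.

(0,0): Delta=3.5377 Bond=-70.5222
(1,0): Delta=-1.0430 Bond=50.1992
(1,1): Delta=4.2685 Bond=-95.8053
(2,0): Delta=-3.0537 Bond=102.6400
(2,1): Delta=-0.7222 Bond=43.0376
(2,2): Delta=5.0646 Bond=-125.5784
(3,0): Delta=12.8082 Bond=-263.2552
(3,1): Delta=-5.5840 Bond=174.0185
(3,2): Delta=0.0533 Bond=21.2574
(3,3): Delta=5.8640 Bond=-158.2123
V0=32.0724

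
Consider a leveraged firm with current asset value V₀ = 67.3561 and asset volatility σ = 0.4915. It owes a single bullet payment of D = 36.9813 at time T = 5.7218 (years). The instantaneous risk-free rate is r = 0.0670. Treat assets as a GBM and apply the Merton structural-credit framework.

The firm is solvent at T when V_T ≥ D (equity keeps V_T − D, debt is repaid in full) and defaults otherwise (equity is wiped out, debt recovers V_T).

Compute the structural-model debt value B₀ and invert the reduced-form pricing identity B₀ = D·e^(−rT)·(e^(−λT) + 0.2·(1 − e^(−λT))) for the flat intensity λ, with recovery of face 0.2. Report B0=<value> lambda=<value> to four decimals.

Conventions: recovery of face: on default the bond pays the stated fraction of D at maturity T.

Apply the equity-as-call identities (strike 36.9813, horizon 5.7218 years):
d₁ = [ln(V₀/D) + (r + σ²/2)T] / (σ√T)
   = [ln(67.3561/36.9813) + (0.0670 + 0.5·0.4915²)·5.7218] / (0.4915·√5.7218)
   = [0.599581 + 1.074475] / 1.175682 = 1.423902
d₂ = d₁ − σ√T = 1.423902 − 1.175682 = 0.248220
N(d₁) = 0.922763,  N(d₂) = 0.598018,  e^(−rT) = 0.681567
E₀ = V₀·N(d₁) − D·e^(−rT)·N(d₂)
   = 67.3561·0.922763 − 36.9813·0.681567·0.598018 = 47.080505
B₀ = V₀ − E₀ = 67.3561 − 47.080505 = 20.275595
e^(−λT) = (B₀·e^(rT)/D − 0.2)/(1 − 0.2) = (20.2756·1.467207/36.9813 − 0.2)/0.8 = 0.75552517
λ = −ln(0.75552517)/5.7218 = 0.048995

B0=20.2756 lambda=0.0490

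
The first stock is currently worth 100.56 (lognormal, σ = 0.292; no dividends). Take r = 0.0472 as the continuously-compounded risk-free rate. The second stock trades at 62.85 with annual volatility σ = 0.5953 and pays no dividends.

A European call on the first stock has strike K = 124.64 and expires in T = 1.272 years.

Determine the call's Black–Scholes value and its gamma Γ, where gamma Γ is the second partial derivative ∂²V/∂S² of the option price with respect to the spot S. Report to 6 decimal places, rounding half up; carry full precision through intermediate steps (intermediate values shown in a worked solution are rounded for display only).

price = 7.368806
Γ = 0.011499

σ√T = 0.292·√1.272 = 0.329326
d₁ = (ln(S/K) + (r+σ²/2)T) / (σ√T) = (ln(100.56/124.64) + (0.0472+0.292²/2)·1.272) / 0.329326 = (-0.214675 + 0.114266) / 0.329326 = -0.304891
d₂ = d₁ − σ√T = -0.304891 − 0.329326 = -0.634218
e^{−rT} = 0.941728
N(d₁) = 0.380224,  N(d₂) = 0.262969
Call price V = S·N(d₁) − K·e^{−rT}·N(d₂) = 38.235374 − 30.866568 = 7.368806
φ(d₁) = (1/√(2π))·e^{−d₁²/2} = 0.380824
Γ = φ(d₁) / (S·σ·√T) = 0.011499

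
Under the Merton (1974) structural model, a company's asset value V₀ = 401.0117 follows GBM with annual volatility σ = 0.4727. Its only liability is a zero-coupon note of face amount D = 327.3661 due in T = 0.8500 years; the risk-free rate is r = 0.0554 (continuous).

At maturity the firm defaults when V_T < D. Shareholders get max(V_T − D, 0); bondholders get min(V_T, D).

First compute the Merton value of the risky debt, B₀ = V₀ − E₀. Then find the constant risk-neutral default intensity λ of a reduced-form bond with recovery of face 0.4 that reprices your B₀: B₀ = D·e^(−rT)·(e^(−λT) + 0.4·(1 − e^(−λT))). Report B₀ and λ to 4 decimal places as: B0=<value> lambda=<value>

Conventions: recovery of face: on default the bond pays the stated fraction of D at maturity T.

B0=285.5008 lambda=0.1816

With assets at 401.0117 and a single debt payment of 327.3661 at 0.8500 years:
d₁ = [ln(V₀/D) + (r + σ²/2)T] / (σ√T)
   = [ln(401.0117/327.3661) + (0.0554 + 0.5·0.4727²)·0.8500] / (0.4727·√0.8500)
   = [0.202911 + 0.142054] / 0.435808 = 0.791555
d₂ = d₁ − σ√T = 0.791555 − 0.435808 = 0.355747
N(d₁) = 0.785690,  N(d₂) = 0.638985,  e^(−rT) = 0.954002
E₀ = V₀·N(d₁) − D·e^(−rT)·N(d₂)
   = 401.0117·0.785690 − 327.3661·0.954002·0.638985 = 115.510860
B₀ = V₀ − E₀ = 401.0117 − 115.510860 = 285.500840
e^(−λT) = (B₀·e^(rT)/D − 0.4)/(1 − 0.4) = (285.5008·1.048216/327.3661 − 0.4)/0.6 = 0.85694153
λ = −ln(0.85694153)/0.8500 = 0.181630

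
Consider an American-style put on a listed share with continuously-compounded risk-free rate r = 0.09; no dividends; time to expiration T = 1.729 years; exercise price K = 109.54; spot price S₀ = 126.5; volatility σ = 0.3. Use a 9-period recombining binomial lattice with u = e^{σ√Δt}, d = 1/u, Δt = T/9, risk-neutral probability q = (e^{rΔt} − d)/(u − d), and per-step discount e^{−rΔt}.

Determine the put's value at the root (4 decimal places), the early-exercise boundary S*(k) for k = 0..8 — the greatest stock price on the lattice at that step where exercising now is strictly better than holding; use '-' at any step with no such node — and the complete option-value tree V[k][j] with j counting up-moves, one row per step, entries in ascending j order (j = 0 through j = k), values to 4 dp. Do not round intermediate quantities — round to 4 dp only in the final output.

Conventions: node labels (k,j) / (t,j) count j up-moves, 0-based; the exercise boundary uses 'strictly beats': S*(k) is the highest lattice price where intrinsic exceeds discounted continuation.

Δt=0.19211, u=1.14053, d=0.87679, q=0.53330, disc=e^(-rΔt)=0.98286
k=9 terminal: V=max(K-S,0) → 70.8021 59.1495 43.9918 24.2747 0.0000 0.0000 0.0000 0.0000 0.0000 0.0000
k=8: j=0 S=44.1817 intr=65.3583 cont=63.4806 V=65.3583[EX]; j=1 S=57.4718 intr=52.0682 cont=50.1906 V=52.0682[EX]; j=2 S=74.7595 intr=34.7805 cont=32.9028 V=34.7805[EX]; j=3 S=97.2475 intr=12.2925 cont=11.1348 V=12.2925[EX]; j=4 S=126.5000 intr=0.0000 cont=0.0000 V=0.0000[hold]; j=5 S=164.5518 intr=0.0000 cont=0.0000 V=0.0000[hold]; j=6 S=214.0497 intr=0.0000 cont=0.0000 V=0.0000[hold]; j=7 S=278.4368 intr=0.0000 cont=0.0000 V=0.0000[hold]; j=8 S=362.1918 intr=0.0000 cont=0.0000 V=0.0000[hold]  S*(8)=97.2475
k=7: j=0 S=50.3905 intr=59.1495 cont=57.2719 V=59.1495[EX]; j=1 S=65.5482 intr=43.9918 cont=42.1142 V=43.9918[EX]; j=2 S=85.2653 intr=24.2747 cont=22.3970 V=24.2747[EX]; j=3 S=110.9135 intr=0.0000 cont=5.6386 V=5.6386[hold]; j=4 S=144.2768 intr=0.0000 cont=0.0000 V=0.0000[hold]; j=5 S=187.6759 intr=0.0000 cont=0.0000 V=0.0000[hold]; j=6 S=244.1297 intr=0.0000 cont=0.0000 V=0.0000[hold]; j=7 S=317.5650 intr=0.0000 cont=0.0000 V=0.0000[hold]  S*(7)=85.2653
k=6: j=0 S=57.4718 intr=52.0682 cont=50.1906 V=52.0682[EX]; j=1 S=74.7595 intr=34.7805 cont=32.9028 V=34.7805[EX]; j=2 S=97.2475 intr=12.2925 cont=14.0903 V=14.0903[hold]; j=3 S=126.5000 intr=0.0000 cont=2.5864 V=2.5864[hold]; j=4 S=164.5518 intr=0.0000 cont=0.0000 V=0.0000[hold]; j=5 S=214.0497 intr=0.0000 cont=0.0000 V=0.0000[hold]; j=6 S=278.4368 intr=0.0000 cont=0.0000 V=0.0000[hold]  S*(6)=74.7595
k=5: j=0 S=65.5482 intr=43.9918 cont=42.1142 V=43.9918[EX]; j=1 S=85.2653 intr=24.2747 cont=23.3393 V=24.2747[EX]; j=2 S=110.9135 intr=0.0000 cont=7.8189 V=7.8189[hold]; j=3 S=144.2768 intr=0.0000 cont=1.1864 V=1.1864[hold]; j=4 S=187.6759 intr=0.0000 cont=0.0000 V=0.0000[hold]; j=5 S=244.1297 intr=0.0000 cont=0.0000 V=0.0000[hold]  S*(5)=85.2653
k=4: j=0 S=74.7595 intr=34.7805 cont=32.9028 V=34.7805[EX]; j=1 S=97.2475 intr=12.2925 cont=15.2331 V=15.2331[hold]; j=2 S=126.5000 intr=0.0000 cont=4.2084 V=4.2084[hold]; j=3 S=164.5518 intr=0.0000 cont=0.5442 V=0.5442[hold]; j=4 S=214.0497 intr=0.0000 cont=0.0000 V=0.0000[hold]  S*(4)=74.7595
k=3: j=0 S=85.2653 intr=24.2747 cont=23.9384 V=24.2747[EX]; j=1 S=110.9135 intr=0.0000 cont=9.1933 V=9.1933[hold]; j=2 S=144.2768 intr=0.0000 cont=2.2156 V=2.2156[hold]; j=3 S=187.6759 intr=0.0000 cont=0.2496 V=0.2496[hold]  S*(3)=85.2653
k=2: j=0 S=97.2475 intr=12.2925 cont=15.9535 V=15.9535[hold]; j=1 S=126.5000 intr=0.0000 cont=5.3783 V=5.3783[hold]; j=2 S=164.5518 intr=0.0000 cont=1.1471 V=1.1471[hold]  S*(2)=-
k=1: j=0 S=110.9135 intr=0.0000 cont=10.1369 V=10.1369[hold]; j=1 S=144.2768 intr=0.0000 cont=3.0683 V=3.0683[hold]  S*(1)=-
k=0: j=0 S=126.5000 intr=0.0000 cont=6.2581 V=6.2581[hold]  S*(0)=-

price = 6.2581
boundary = - - - 85.2653 74.7595 85.2653 74.7595 85.2653 97.2475
tree:
6.2581
10.1369 3.0683
15.9535 5.3783 1.1471
24.2747 9.1933 2.2156 0.2496
34.7805 15.2331 4.2084 0.5442 0.0000
43.9918 24.2747 7.8189 1.1864 0.0000 0.0000
52.0682 34.7805 14.0903 2.5864 0.0000 0.0000 0.0000
59.1495 43.9918 24.2747 5.6386 0.0000 0.0000 0.0000 0.0000
65.3583 52.0682 34.7805 12.2925 0.0000 0.0000 0.0000 0.0000 0.0000
70.8021 59.1495 43.9918 24.2747 0.0000 0.0000 0.0000 0.0000 0.0000 0.0000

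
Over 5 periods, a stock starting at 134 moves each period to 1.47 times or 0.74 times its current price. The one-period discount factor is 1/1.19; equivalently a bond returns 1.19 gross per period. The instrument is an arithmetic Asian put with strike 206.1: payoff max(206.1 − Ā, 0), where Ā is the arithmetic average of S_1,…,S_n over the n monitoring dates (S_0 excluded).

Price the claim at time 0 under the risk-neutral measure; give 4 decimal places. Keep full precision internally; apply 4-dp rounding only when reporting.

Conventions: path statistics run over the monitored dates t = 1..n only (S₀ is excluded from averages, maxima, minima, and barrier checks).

No-arbitrage gives p* = (R−d)/(u−d) = 0.6164: enumerate every path, weight its payoff by its p*-probability, and discount by R^5.
Enumerate all 2^5 = 32 price paths (U = up ×1.47, D = down ×0.74); each path with k up-moves has probability p*^k·(1−p*)^(5−k).
DDDDD: Ā=59.3510, payoff=146.7490, prob=0.008302
UDDDD: Ā=117.9000, payoff=88.2000, prob=0.013342
DUDDD: Ā=98.3360, payoff=107.7640, prob=0.013342
UUDDD: Ā=195.3431, payoff=10.7569, prob=0.021443
DDUDD: Ā=83.8586, payoff=122.2414, prob=0.013342
UDUDD: Ā=166.5841, payoff=39.5159, prob=0.021443
DUUDD: Ā=147.0201, payoff=59.0799, prob=0.021443
UUUDD: Ā=292.0534, payoff=0.0000, prob=0.034462
DDDUD: Ā=73.1454, payoff=132.9546, prob=0.013342
UDDUD: Ā=145.3023, payoff=60.7977, prob=0.021443
DUDUD: Ā=125.7383, payoff=80.3617, prob=0.021443
UUDUD: Ā=249.7775, payoff=0.0000, prob=0.034462
DDUUD: Ā=111.2610, payoff=94.8390, prob=0.021443
UDUUD: Ā=221.0184, payoff=0.0000, prob=0.034462
DUUUD: Ā=201.4544, payoff=4.6456, prob=0.034462
UUUUD: Ā=400.1865, payoff=0.0000, prob=0.055385
DDDDU: Ā=65.2176, payoff=140.8824, prob=0.013342
UDDDU: Ā=129.5539, payoff=76.5461, prob=0.021443
DUDDU: Ā=109.9899, payoff=96.1101, prob=0.021443
UUDDU: Ā=218.4934, payoff=0.0000, prob=0.034462
DDUDU: Ā=95.5125, payoff=110.5875, prob=0.021443
UDUDU: Ā=189.7343, payoff=16.3657, prob=0.034462
DUUDU: Ā=170.1703, payoff=35.9297, prob=0.034462
UUUDU: Ā=338.0410, payoff=0.0000, prob=0.055385
DDDUU: Ā=84.7993, payoff=121.3007, prob=0.021443
UDDUU: Ā=168.4526, payoff=37.6474, prob=0.034462
DUDUU: Ā=148.8886, payoff=57.2114, prob=0.034462
UUDUU: Ā=295.7652, payoff=0.0000, prob=0.055385
DDUUU: Ā=134.4112, payoff=71.6888, prob=0.034462
UDUUU: Ā=267.0061, payoff=0.0000, prob=0.055385
DUUUU: Ā=247.4421, payoff=0.0000, prob=0.055385
UUUUU: Ā=491.5404, payoff=0.0000, prob=0.089012
Price = Σ prob·payoff / R^5 = 32.899312 / 2.386354 = 13.7864

price = 13.7864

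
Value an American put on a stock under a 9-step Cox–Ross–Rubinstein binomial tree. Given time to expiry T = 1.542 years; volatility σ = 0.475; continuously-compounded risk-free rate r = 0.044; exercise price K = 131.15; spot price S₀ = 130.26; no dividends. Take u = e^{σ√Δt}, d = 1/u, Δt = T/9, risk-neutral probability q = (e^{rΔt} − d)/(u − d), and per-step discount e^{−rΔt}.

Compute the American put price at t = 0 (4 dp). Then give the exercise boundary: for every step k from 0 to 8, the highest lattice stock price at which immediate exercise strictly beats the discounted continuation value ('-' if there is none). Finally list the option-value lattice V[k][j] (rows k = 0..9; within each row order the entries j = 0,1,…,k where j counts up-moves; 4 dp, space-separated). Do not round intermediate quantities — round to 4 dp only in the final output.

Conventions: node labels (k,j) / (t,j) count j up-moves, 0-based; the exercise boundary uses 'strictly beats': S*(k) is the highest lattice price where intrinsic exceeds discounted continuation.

price = 27.3598
boundary = - - - - 59.3277 72.2181 59.3277 72.2181 87.9092
tree:
27.3598
36.4211 17.5873
47.1406 24.9255 9.5996
59.1591 34.3534 14.7006 4.0048
71.8223 45.8387 21.9612 6.7537 0.9711
82.4118 58.9319 31.8191 11.2040 1.8465 0.0000
91.1112 71.8223 44.3664 18.1893 3.5111 0.0000 0.0000
98.2578 82.4118 58.9319 28.6637 6.6764 0.0000 0.0000 0.0000
104.1288 91.1112 71.8223 43.2408 12.6953 0.0000 0.0000 0.0000 0.0000
108.9519 98.2578 82.4118 58.9319 24.1404 0.0000 0.0000 0.0000 0.0000 0.0000

params: Δt=0.17133 u=1.21727 d=0.82151 q=0.47012 e^(-rΔt)=0.99249
t_9 payoffs: 108.9519 98.2578 82.4118 58.9319 24.1404 0.0000 0.0000 0.0000 0.0000 0.0000
t_8: node(8,0) S=27.0212 payoff=104.1288 vs cont=103.1439 → 104.1288 [stop]  node(8,1) S=40.0388 payoff=91.1112 vs cont=90.1263 → 91.1112 [stop]  node(8,2) S=59.3277 payoff=71.8223 vs cont=70.8373 → 71.8223 [stop]  node(8,3) S=87.9092 payoff=43.2408 vs cont=42.2558 → 43.2408 [stop]  node(8,4) S=130.2600 payoff=0.8900 vs cont=12.6953 → 12.6953 [wait]  node(8,5) S=193.0136 payoff=0.0000 vs cont=0.0000 → 0.0000 [wait]  node(8,6) S=285.9991 payoff=0.0000 vs cont=0.0000 → 0.0000 [wait]  node(8,7) S=423.7810 payoff=0.0000 vs cont=0.0000 → 0.0000 [wait]  node(8,8) S=627.9401 payoff=0.0000 vs cont=0.0000 → 0.0000 [wait]  ⇒ S*(8)=87.9092
t_7: node(7,0) S=32.8922 payoff=98.2578 vs cont=97.2729 → 98.2578 [stop]  node(7,1) S=48.7382 payoff=82.4118 vs cont=81.4269 → 82.4118 [stop]  node(7,2) S=72.2181 payoff=58.9319 vs cont=57.9469 → 58.9319 [stop]  node(7,3) S=107.0096 payoff=24.1404 vs cont=28.6637 → 28.6637 [wait]  node(7,4) S=158.5621 payoff=0.0000 vs cont=6.6764 → 6.6764 [wait]  node(7,5) S=234.9504 payoff=0.0000 vs cont=0.0000 → 0.0000 [wait]  node(7,6) S=348.1393 payoff=0.0000 vs cont=0.0000 → 0.0000 [wait]  node(7,7) S=515.8576 payoff=0.0000 vs cont=0.0000 → 0.0000 [wait]  ⇒ S*(7)=72.2181
t_6: node(6,0) S=40.0388 payoff=91.1112 vs cont=90.1263 → 91.1112 [stop]  node(6,1) S=59.3277 payoff=71.8223 vs cont=70.8373 → 71.8223 [stop]  node(6,2) S=87.9092 payoff=43.2408 vs cont=44.3664 → 44.3664 [wait]  node(6,3) S=130.2600 payoff=0.8900 vs cont=18.1893 → 18.1893 [wait]  node(6,4) S=193.0136 payoff=0.0000 vs cont=3.5111 → 3.5111 [wait]  node(6,5) S=285.9991 payoff=0.0000 vs cont=0.0000 → 0.0000 [wait]  node(6,6) S=423.7810 payoff=0.0000 vs cont=0.0000 → 0.0000 [wait]  ⇒ S*(6)=59.3277
t_5: node(5,0) S=48.7382 payoff=82.4118 vs cont=81.4269 → 82.4118 [stop]  node(5,1) S=72.2181 payoff=58.9319 vs cont=58.4721 → 58.9319 [stop]  node(5,2) S=107.0096 payoff=24.1404 vs cont=31.8191 → 31.8191 [wait]  node(5,3) S=158.5621 payoff=0.0000 vs cont=11.2040 → 11.2040 [wait]  node(5,4) S=234.9504 payoff=0.0000 vs cont=1.8465 → 1.8465 [wait]  node(5,5) S=348.1393 payoff=0.0000 vs cont=0.0000 → 0.0000 [wait]  ⇒ S*(5)=72.2181
t_4: node(4,0) S=59.3277 payoff=71.8223 vs cont=70.8373 → 71.8223 [stop]  node(4,1) S=87.9092 payoff=43.2408 vs cont=45.8387 → 45.8387 [wait]  node(4,2) S=130.2600 payoff=0.8900 vs cont=21.9612 → 21.9612 [wait]  node(4,3) S=193.0136 payoff=0.0000 vs cont=6.7537 → 6.7537 [wait]  node(4,4) S=285.9991 payoff=0.0000 vs cont=0.9711 → 0.9711 [wait]  ⇒ S*(4)=59.3277
t_3: node(3,0) S=72.2181 payoff=58.9319 vs cont=59.1591 → 59.1591 [wait]  node(3,1) S=107.0096 payoff=24.1404 vs cont=34.3534 → 34.3534 [wait]  node(3,2) S=158.5621 payoff=0.0000 vs cont=14.7006 → 14.7006 [wait]  node(3,3) S=234.9504 payoff=0.0000 vs cont=4.0048 → 4.0048 [wait]  ⇒ S*(3)=-
t_2: node(2,0) S=87.9092 payoff=43.2408 vs cont=47.1406 → 47.1406 [wait]  node(2,1) S=130.2600 payoff=0.8900 vs cont=24.9255 → 24.9255 [wait]  node(2,2) S=193.0136 payoff=0.0000 vs cont=9.5996 → 9.5996 [wait]  ⇒ S*(2)=-
t_1: node(1,0) S=107.0096 payoff=24.1404 vs cont=36.4211 → 36.4211 [wait]  node(1,1) S=158.5621 payoff=0.0000 vs cont=17.5873 → 17.5873 [wait]  ⇒ S*(1)=-
t_0: node(0,0) S=130.2600 payoff=0.8900 vs cont=27.3598 → 27.3598 [wait]  ⇒ S*(0)=-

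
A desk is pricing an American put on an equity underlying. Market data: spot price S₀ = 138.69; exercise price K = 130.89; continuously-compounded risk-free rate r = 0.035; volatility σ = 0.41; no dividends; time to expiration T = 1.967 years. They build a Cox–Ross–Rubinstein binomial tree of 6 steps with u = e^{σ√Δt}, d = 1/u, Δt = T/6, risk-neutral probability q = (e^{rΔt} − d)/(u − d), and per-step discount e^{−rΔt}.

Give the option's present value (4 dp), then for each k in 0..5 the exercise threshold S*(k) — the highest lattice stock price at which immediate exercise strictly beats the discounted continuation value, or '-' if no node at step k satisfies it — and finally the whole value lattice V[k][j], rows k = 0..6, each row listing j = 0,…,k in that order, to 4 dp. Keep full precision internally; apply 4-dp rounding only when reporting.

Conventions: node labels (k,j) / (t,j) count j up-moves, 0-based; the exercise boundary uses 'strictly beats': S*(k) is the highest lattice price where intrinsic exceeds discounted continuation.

price = 22.5216
boundary = - - - 68.5788 86.7245 68.5788
tree:
22.5216
32.8485 11.2424
46.2515 18.2994 3.4318
62.3112 28.9890 6.5000 0.0000
76.6602 44.1655 12.3113 0.0000 0.0000
88.0069 62.3112 23.3182 0.0000 0.0000 0.0000
96.9795 76.6602 44.1655 0.0000 0.0000 0.0000 0.0000

Δt=0.32783, u=1.26460, d=0.79077, q=0.46594, disc=e^(-rΔt)=0.98859
k=6 terminal: V=max(K-S,0) → 96.9795 76.6602 44.1655 0.0000 0.0000 0.0000 0.0000
k=5: j=0 S=42.8831 intr=88.0069 cont=86.5136 V=88.0069[EX]; j=1 S=68.5788 intr=62.3112 cont=60.8179 V=62.3112[EX]; j=2 S=109.6714 intr=21.2186 cont=23.3182 V=23.3182[hold]; j=3 S=175.3868 intr=0.0000 cont=0.0000 V=0.0000[hold]; j=4 S=280.4790 intr=0.0000 cont=0.0000 V=0.0000[hold]; j=5 S=448.5429 intr=0.0000 cont=0.0000 V=0.0000[hold]  S*(5)=68.5788
k=4: j=0 S=54.2298 intr=76.6602 cont=75.1669 V=76.6602[EX]; j=1 S=86.7245 intr=44.1655 cont=43.6394 V=44.1655[EX]; j=2 S=138.6900 intr=0.0000 cont=12.3113 V=12.3113[hold]; j=3 S=221.7934 intr=0.0000 cont=0.0000 V=0.0000[hold]; j=4 S=354.6926 intr=0.0000 cont=0.0000 V=0.0000[hold]  S*(4)=86.7245
k=3: j=0 S=68.5788 intr=62.3112 cont=60.8179 V=62.3112[EX]; j=1 S=109.6714 intr=21.2186 cont=28.9890 V=28.9890[hold]; j=2 S=175.3868 intr=0.0000 cont=6.5000 V=6.5000[hold]; j=3 S=280.4790 intr=0.0000 cont=0.0000 V=0.0000[hold]  S*(3)=68.5788
k=2: j=0 S=86.7245 intr=44.1655 cont=46.2515 V=46.2515[hold]; j=1 S=138.6900 intr=0.0000 cont=18.2994 V=18.2994[hold]; j=2 S=221.7934 intr=0.0000 cont=3.4318 V=3.4318[hold]  S*(2)=-
k=1: j=0 S=109.6714 intr=21.2186 cont=32.8485 V=32.8485[hold]; j=1 S=175.3868 intr=0.0000 cont=11.2424 V=11.2424[hold]  S*(1)=-
k=0: j=0 S=138.6900 intr=0.0000 cont=22.5216 V=22.5216[hold]  S*(0)=-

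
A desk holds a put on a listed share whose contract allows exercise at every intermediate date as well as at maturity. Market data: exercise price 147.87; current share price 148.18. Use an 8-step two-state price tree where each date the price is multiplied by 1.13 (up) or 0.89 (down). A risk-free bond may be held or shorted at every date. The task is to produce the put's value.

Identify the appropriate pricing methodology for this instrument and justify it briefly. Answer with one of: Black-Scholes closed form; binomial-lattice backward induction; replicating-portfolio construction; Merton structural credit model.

framework: binomial-lattice backward induction

Key observation: an American put (K = 147.87, S₀ = 148.18) on a 8-date tree has no closed form — the optimal stopping decision is embedded and must be resolved recursively from expiry.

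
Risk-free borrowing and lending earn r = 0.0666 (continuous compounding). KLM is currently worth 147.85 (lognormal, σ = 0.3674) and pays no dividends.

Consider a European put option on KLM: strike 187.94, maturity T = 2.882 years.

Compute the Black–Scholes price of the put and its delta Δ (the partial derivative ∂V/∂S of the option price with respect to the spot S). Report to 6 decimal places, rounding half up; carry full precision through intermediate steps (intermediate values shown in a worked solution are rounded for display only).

σ√T = 0.3674·√2.882 = 0.623715
d₁ = (ln(S/K) + (r+σ²/2)T) / (σ√T) = (ln(147.85/187.94) + (0.0666+0.3674²/2)·2.882) / 0.623715 = (-0.239925 + 0.386451) / 0.623715 = 0.234926
d₂ = d₁ − σ√T = 0.234926 − 0.623715 = -0.388789
e^{−rT} = 0.825355
N(−d₁) = 0.407133,  N(−d₂) = 0.651284
Put price V = K·e^{−rT}·N(−d₂) − S·N(−d₁) = 101.025390 − 60.194628 = 40.830762
Δ = −N(−d₁) = -0.407133

price = 40.830762
Δ = -0.407133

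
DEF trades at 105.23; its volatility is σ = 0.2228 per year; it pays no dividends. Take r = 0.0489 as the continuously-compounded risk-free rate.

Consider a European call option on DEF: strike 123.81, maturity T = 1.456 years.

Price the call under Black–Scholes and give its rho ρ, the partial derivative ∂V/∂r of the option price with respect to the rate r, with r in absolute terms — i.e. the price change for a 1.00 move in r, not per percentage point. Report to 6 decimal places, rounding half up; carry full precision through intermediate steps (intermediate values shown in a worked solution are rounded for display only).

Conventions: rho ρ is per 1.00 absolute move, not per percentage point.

σ√T = 0.2228·√1.456 = 0.268841
d₁ = (ln(S/K) + (r+σ²/2)T) / (σ√T) = (ln(105.23/123.81) + (0.0489+0.2228²/2)·1.456) / 0.268841 = (-0.162600 + 0.107336) / 0.268841 = -0.205562
d₂ = d₁ − σ√T = -0.205562 − 0.268841 = -0.474403
e^{−rT} = 0.931277
N(d₁) = 0.418567,  N(d₂) = 0.317606
Call price V = S·N(d₁) − K·e^{−rT}·N(d₂) = 44.045763 − 36.620451 = 7.425311
ρ = K·T·e^{−rT}·N(d₂) = 53.319377

price = 7.425311
ρ = 53.319377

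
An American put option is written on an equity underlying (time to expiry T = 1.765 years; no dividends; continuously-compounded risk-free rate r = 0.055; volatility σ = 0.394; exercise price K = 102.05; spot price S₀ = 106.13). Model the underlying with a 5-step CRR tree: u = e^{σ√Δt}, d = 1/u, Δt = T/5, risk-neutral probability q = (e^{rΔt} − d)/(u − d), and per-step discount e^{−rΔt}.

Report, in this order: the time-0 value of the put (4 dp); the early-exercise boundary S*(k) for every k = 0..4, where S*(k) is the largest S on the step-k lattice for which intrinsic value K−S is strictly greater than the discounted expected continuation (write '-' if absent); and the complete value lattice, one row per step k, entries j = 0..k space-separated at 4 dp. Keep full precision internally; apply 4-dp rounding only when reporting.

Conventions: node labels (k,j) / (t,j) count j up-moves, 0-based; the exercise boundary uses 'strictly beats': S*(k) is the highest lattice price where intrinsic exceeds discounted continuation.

price = 16.2003
boundary = - - - 52.5830 66.4523
tree:
16.2003
24.5023 7.9795
35.6793 13.5440 2.3526
49.4670 22.3825 4.6418 0.0000
60.4416 35.5977 9.1585 0.0000 0.0000
69.1256 49.4670 18.0704 0.0000 0.0000 0.0000

Δt=0.35300, u=1.26376, d=0.79129, q=0.48324, disc=e^(-rΔt)=0.98077
k=5 terminal: V=max(K-S,0) → 69.1256 49.4670 18.0704 0.0000 0.0000 0.0000
k=4: j=0 S=41.6084 intr=60.4416 cont=58.4794 V=60.4416[EX]; j=1 S=66.4523 intr=35.5977 cont=33.6355 V=35.5977[EX]; j=2 S=106.1300 intr=0.0000 cont=9.1585 V=9.1585[hold]; j=3 S=169.4987 intr=0.0000 cont=0.0000 V=0.0000[hold]; j=4 S=270.7041 intr=0.0000 cont=0.0000 V=0.0000[hold]  S*(4)=66.4523
k=3: j=0 S=52.5830 intr=49.4670 cont=47.5048 V=49.4670[EX]; j=1 S=83.9796 intr=18.0704 cont=22.3825 V=22.3825[hold]; j=2 S=134.1227 intr=0.0000 cont=4.6418 V=4.6418[hold]; j=3 S=214.2055 intr=0.0000 cont=0.0000 V=0.0000[hold]  S*(3)=52.5830
k=2: j=0 S=66.4523 intr=35.5977 cont=35.6793 V=35.6793[hold]; j=1 S=106.1300 intr=0.0000 cont=13.5440 V=13.5440[hold]; j=2 S=169.4987 intr=0.0000 cont=2.3526 V=2.3526[hold]  S*(2)=-
k=1: j=0 S=83.9796 intr=18.0704 cont=24.5023 V=24.5023[hold]; j=1 S=134.1227 intr=0.0000 cont=7.9795 V=7.9795[hold]  S*(1)=-
k=0: j=0 S=106.1300 intr=0.0000 cont=16.2003 V=16.2003[hold]  S*(0)=-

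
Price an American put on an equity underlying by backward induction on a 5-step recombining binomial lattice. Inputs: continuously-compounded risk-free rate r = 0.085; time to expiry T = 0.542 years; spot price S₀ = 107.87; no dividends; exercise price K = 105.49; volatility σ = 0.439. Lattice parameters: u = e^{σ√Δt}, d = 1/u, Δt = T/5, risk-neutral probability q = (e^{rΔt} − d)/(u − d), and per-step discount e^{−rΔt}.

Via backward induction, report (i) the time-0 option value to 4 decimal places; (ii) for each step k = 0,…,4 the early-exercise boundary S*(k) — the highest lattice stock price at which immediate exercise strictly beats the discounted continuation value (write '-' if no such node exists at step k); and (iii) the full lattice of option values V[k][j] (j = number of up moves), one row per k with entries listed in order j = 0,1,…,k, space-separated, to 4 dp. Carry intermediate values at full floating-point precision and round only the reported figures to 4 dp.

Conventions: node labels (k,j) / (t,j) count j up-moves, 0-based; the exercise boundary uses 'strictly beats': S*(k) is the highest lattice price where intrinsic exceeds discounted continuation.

Δt=0.10840  u=1.15550  d=0.86542  q=0.49584  discount=0.99083
step 5 (expiry): payoffs max(K−S,0) = 53.1248 35.5725 12.1368 0.0000 0.0000 0.0000
step 4: (k=4,j=0): S=60.5082, K−S=44.9818, hold=44.0143 ⇒ V=44.9818 exercise | (k=4,j=1): S=80.7900, K−S=24.7000, hold=23.7325 ⇒ V=24.7000 exercise | (k=4,j=2): S=107.8700, K−S=0.0000, hold=6.0628 ⇒ V=6.0628 continue | (k=4,j=3): S=144.0270, K−S=0.0000, hold=0.0000 ⇒ V=0.0000 continue | (k=4,j=4): S=192.3035, K−S=0.0000, hold=0.0000 ⇒ V=0.0000 continue  boundary S*=80.7900
step 3: (k=3,j=0): S=69.9175, K−S=35.5725, hold=34.6050 ⇒ V=35.5725 exercise | (k=3,j=1): S=93.3532, K−S=12.1368, hold=15.3172 ⇒ V=15.3172 continue | (k=3,j=2): S=124.6443, K−S=0.0000, hold=3.0286 ⇒ V=3.0286 continue | (k=3,j=3): S=166.4239, K−S=0.0000, hold=0.0000 ⇒ V=0.0000 continue  boundary S*=69.9175
step 2: (k=2,j=0): S=80.7900, K−S=24.7000, hold=25.2950 ⇒ V=25.2950 continue | (k=2,j=1): S=107.8700, K−S=0.0000, hold=9.1394 ⇒ V=9.1394 continue | (k=2,j=2): S=144.0270, K−S=0.0000, hold=1.5129 ⇒ V=1.5129 continue  boundary S*=-
step 1: (k=1,j=0): S=93.3532, K−S=12.1368, hold=17.1259 ⇒ V=17.1259 continue | (k=1,j=1): S=124.6443, K−S=0.0000, hold=5.3088 ⇒ V=5.3088 continue  boundary S*=-
step 0: (k=0,j=0): S=107.8700, K−S=0.0000, hold=11.1632 ⇒ V=11.1632 continue  boundary S*=-

price = 11.1632
boundary = - - - 69.9175 80.7900
tree:
11.1632
17.1259 5.3088
25.2950 9.1394 1.5129
35.5725 15.3172 3.0286 0.0000
44.9818 24.7000 6.0628 0.0000 0.0000
53.1248 35.5725 12.1368 0.0000 0.0000 0.0000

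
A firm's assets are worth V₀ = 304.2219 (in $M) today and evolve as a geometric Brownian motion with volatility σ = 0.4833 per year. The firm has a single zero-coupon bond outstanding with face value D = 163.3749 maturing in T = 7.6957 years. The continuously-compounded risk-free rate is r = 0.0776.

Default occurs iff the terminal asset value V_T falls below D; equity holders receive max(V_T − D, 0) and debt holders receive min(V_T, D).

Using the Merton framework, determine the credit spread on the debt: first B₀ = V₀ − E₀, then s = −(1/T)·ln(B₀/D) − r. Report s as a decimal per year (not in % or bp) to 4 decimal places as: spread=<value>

spread=0.0310

Work the structural quantities from V₀ = 304.2219 against face 163.3749:
d₁ = [ln(V₀/D) + (r + σ²/2)T] / (σ√T)
   = [ln(304.2219/163.3749) + (0.0776 + 0.5·0.4833²)·7.6957] / (0.4833·√7.6957)
   = [0.621710 + 1.495963] / 1.340729 = 1.579494
d₂ = d₁ − σ√T = 1.579494 − 1.340729 = 0.238765
N(d₁) = 0.942889,  N(d₂) = 0.594356,  e^(−rT) = 0.550358
E₀ = V₀·N(d₁) − D·e^(−rT)·N(d₂)
   = 304.2219·0.942889 − 163.3749·0.550358·0.594356 = 233.406008
B₀ = V₀ − E₀ = 304.2219 − 233.406008 = 70.815892
spread = −(1/T)·ln(B₀/D) − r = −(1/7.6957)·ln(70.815892/163.3749) − 0.0776 = 0.03102743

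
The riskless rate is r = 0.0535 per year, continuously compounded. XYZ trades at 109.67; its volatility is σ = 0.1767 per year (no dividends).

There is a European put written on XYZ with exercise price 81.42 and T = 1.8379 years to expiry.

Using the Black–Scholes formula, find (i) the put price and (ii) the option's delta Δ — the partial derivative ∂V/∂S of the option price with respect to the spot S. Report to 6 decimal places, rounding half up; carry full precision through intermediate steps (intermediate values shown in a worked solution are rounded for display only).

price = 0.438293
Δ = -0.038062

σ√T = 0.1767·√1.8379 = 0.239551
d₁ = (ln(S/K) + (r+σ²/2)T) / (σ√T) = (ln(109.67/81.42) + (0.0535+0.1767²/2)·1.8379) / 0.239551 = (0.297855 + 0.127020) / 0.239551 = 1.773632
d₂ = d₁ − σ√T = 1.773632 − 0.239551 = 1.534081
e^{−rT} = 0.906352
N(−d₁) = 0.038062,  N(−d₂) = 0.062505
Put price V = K·e^{−rT}·N(−d₂) − S·N(−d₁) = 4.612554 − 4.174261 = 0.438293
Δ = −N(−d₁) = -0.038062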